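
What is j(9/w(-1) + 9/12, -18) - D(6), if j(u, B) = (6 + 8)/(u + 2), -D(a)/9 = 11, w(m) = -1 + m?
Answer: 91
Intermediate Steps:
D(a) = -99 (D(a) = -9*11 = -99)
j(u, B) = 14/(2 + u)
j(9/w(-1) + 9/12, -18) - D(6) = 14/(2 + (9/(-1 - 1) + 9/12)) - 1*(-99) = 14/(2 + (9/(-2) + 9*(1/12))) + 99 = 14/(2 + (9*(-1/2) + 3/4)) + 99 = 14/(2 + (-9/2 + 3/4)) + 99 = 14/(2 - 15/4) + 99 = 14/(-7/4) + 99 = 14*(-4/7) + 99 = -8 + 99 = 91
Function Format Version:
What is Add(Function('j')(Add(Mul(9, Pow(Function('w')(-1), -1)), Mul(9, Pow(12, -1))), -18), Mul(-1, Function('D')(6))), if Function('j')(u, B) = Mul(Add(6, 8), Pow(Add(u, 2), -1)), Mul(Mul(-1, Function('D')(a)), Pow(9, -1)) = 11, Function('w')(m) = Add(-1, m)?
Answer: 91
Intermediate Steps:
Function('D')(a) = -99 (Function('D')(a) = Mul(-9, 11) = -99)
Function('j')(u, B) = Mul(14, Pow(Add(2, u), -1))
Add(Function('j')(Add(Mul(9, Pow(Function('w')(-1), -1)), Mul(9, Pow(12, -1))), -18), Mul(-1, Function('D')(6))) = Add(Mul(14, Pow(Add(2, Add(Mul(9, Pow(Add(-1, -1), -1)), Mul(9, Pow(12, -1)))), -1)), Mul(-1, -99)) = Add(Mul(14, Pow(Add(2, Add(Mul(9, Pow(-2, -1)), Mul(9, Rational(1, 12)))), -1)), 99) = Add(Mul(14, Pow(Add(2, Add(Mul(9, Rational(-1, 2)), Rational(3, 4))), -1)), 99) = Add(Mul(14, Pow(Add(2, Add(Rational(-9, 2), Rational(3, 4))), -1)), 99) = Add(Mul(14, Pow(Add(2, Rational(-15, 4)), -1)), 99) = Add(Mul(14, Pow(Rational(-7, 4), -1)), 99) = Add(Mul(14, Rational(-4, 7)), 99) = Add(-8, 99) = 91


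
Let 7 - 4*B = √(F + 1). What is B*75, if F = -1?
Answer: 525/4 ≈ 131.25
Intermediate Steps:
B = 7/4 (B = 7/4 - √(-1 + 1)/4 = 7/4 - √0/4 = 7/4 - ¼*0 = 7/4 + 0 = 7/4 ≈ 1.7500)
B*75 = (7/4)*75 = 525/4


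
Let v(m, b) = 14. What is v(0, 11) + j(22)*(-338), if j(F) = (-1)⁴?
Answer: -324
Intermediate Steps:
j(F) = 1
v(0, 11) + j(22)*(-338) = 14 + 1*(-338) = 14 - 338 = -324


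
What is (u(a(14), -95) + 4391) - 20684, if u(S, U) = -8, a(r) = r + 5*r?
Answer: -16301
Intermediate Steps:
a(r) = 6*r
(u(a(14), -95) + 4391) - 20684 = (-8 + 4391) - 20684 = 4383 - 20684 = -16301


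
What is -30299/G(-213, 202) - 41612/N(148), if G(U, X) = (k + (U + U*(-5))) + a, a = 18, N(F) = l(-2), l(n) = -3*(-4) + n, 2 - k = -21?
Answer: -18731253/4465 ≈ -4195.1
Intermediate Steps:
k = 23 (k = 2 - 1*(-21) = 2 + 21 = 23)
l(n) = 12 + n
N(F) = 10 (N(F) = 12 - 2 = 10)
G(U, X) = 41 - 4*U (G(U, X) = (23 + (U + U*(-5))) + 18 = (23 + (U - 5*U)) + 18 = (23 - 4*U) + 18 = 41 - 4*U)
-30299/G(-213, 202) - 41612/N(148) = -30299/(41 - 4*(-213)) - 41612/10 = -30299/(41 + 852) - 41612*⅒ = -30299/893 - 20806/5 = -18731253/4465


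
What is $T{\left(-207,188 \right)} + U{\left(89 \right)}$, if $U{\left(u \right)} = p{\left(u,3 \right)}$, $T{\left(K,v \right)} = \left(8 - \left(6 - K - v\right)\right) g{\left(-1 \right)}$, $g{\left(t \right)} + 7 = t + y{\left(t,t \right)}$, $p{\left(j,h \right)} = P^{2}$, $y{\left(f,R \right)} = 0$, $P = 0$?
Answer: $136$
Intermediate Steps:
$p{\left(j,h \right)} = 0$ ($p{\left(j,h \right)} = 0^{2} = 0$)
$g{\left(t \right)} = -7 + t$ ($g{\left(t \right)} = -7 + \left(t + 0\right) = -7 + t$)
$T{\left(K,v \right)} = -16 - 8 K - 8 v$ ($T{\left(K,v \right)} = \left(8 - \left(6 - K - v\right)\right) \left(-7 - 1\right) = \left(8 + \left(-6 + K + v\right)\right) \left(-8\right) = \left(2 + K + v\right) \left(-8\right) = -16 - 8 K - 8 v$)
$U{\left(u \right)} = 0$
$T{\left(-207,188 \right)} + U{\left(89 \right)} = \left(-16 - -1656 - 1504\right) + 0 = \left(-16 + 1656 - 1504\right) + 0 = 136 + 0 = 136$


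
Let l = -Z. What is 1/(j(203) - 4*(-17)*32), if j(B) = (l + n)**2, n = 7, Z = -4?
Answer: 1/2297 ≈ 0.00043535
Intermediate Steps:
l = 4 (l = -1*(-4) = 4)
j(B) = 121 (j(B) = (4 + 7)**2 = 11**2 = 121)
1/(j(203) - 4*(-17)*32) = 1/(121 - 4*(-17)*32) = 1/(121 + 68*32) = 1/(121 + 2176) = 1/2297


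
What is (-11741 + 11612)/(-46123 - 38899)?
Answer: 129/85022 ≈ 0.0015173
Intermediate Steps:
(-11741 + 11612)/(-46123 - 38899) = -129/(-85022) = -129*(-1/85022) = 129/85022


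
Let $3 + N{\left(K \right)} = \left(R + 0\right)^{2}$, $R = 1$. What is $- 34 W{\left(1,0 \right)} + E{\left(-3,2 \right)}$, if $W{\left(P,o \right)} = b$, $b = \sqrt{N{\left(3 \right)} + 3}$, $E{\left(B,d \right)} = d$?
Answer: $-32$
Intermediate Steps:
$N{\left(K \right)} = -2$ ($N{\left(K \right)} = -3 + \left(1 + 0\right)^{2} = -3 + 1^{2} = -3 + 1 = -2$)
$b = 1$ ($b = \sqrt{-2 + 3} = \sqrt{1} = 1$)
$W{\left(P,o \right)} = 1$
$- 34 W{\left(1,0 \right)} + E{\left(-3,2 \right)} = \left(-34\right) 1 + 2 = -34 + 2 = -32$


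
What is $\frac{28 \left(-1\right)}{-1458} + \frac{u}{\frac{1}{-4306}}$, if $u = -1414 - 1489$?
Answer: $\frac{9112731836}{729} \approx 1.25 \cdot 10^{7}$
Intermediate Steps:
$u = -2903$ ($u = -1414 - 1489 = -2903$)
$\frac{28 \left(-1\right)}{-1458} + \frac{u}{\frac{1}{-4306}} = \frac{28 \left(-1\right)}{-1458} - \frac{2903}{\frac{1}{-4306}} = \left(-28\right) \left(- \frac{1}{1458}\right) - \frac{2903}{- \frac{1}{4306}} = \frac{14}{729} - -12500318 = \frac{14}{729} + 12500318 = \frac{9112731836}{729}$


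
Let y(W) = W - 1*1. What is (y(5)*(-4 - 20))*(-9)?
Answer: 864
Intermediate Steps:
y(W) = -1 + W (y(W) = W - 1 = -1 + W)
(y(5)*(-4 - 20))*(-9) = ((-1 + 5)*(-4 - 20))*(-9) = (4*(-24))*(-9) = -96*(-9) = 864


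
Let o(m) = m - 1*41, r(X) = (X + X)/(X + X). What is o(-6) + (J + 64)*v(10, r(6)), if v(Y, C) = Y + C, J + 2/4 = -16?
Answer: 951/2 ≈ 475.50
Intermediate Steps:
J = -33/2 (J = -½ - 16 = -33/2 ≈ -16.500)
r(X) = 1 (r(X) = (2*X)/((2*X)) = (2*X)*(1/(2*X)) = 1)
o(m) = -41 + m (o(m) = m - 41 = -41 + m)
v(Y, C) = C + Y
o(-6) + (J + 64)*v(10, r(6)) = (-41 - 6) + (-33/2 + 64)*(1 + 10) = -47 + (95/2)*11 = -47 + 1045/2 = 951/2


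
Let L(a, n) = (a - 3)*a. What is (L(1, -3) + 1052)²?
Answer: 1102500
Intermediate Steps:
L(a, n) = a*(-3 + a) (L(a, n) = (-3 + a)*a = a*(-3 + a))
(L(1, -3) + 1052)² = (1*(-3 + 1) + 1052)² = (1*(-2) + 1052)² = (-2 + 1052)² = 1050² = 1102500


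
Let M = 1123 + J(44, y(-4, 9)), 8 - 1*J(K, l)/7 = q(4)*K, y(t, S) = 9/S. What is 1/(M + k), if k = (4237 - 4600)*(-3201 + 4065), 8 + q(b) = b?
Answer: -1/311221 ≈ -3.2132e-6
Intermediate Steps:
q(b) = -8 + b
J(K, l) = 56 + 28*K (J(K, l) = 56 - 7*(-8 + 4)*K = 56 - (-28)*K = 56 + 28*K)
k = -313632 (k = -363*864 = -313632)
M = 2411 (M = 1123 + (56 + 28*44) = 1123 + (56 + 1232) = 1123 + 1288 = 2411)
1/(M + k) = 1/(2411 - 313632) = 1/(-311221) = -1/311221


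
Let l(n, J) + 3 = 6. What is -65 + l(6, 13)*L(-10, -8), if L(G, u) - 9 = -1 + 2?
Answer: -35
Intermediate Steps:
L(G, u) = 10 (L(G, u) = 9 + (-1 + 2) = 9 + 1 = 10)
l(n, J) = 3 (l(n, J) = -3 + 6 = 3)
-65 + l(6, 13)*L(-10, -8) = -65 + 3*10 = -65 + 30 = -35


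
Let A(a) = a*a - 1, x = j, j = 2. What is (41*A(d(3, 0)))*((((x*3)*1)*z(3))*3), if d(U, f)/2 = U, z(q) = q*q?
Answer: 232470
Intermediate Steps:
z(q) = q²
d(U, f) = 2*U
x = 2
A(a) = -1 + a² (A(a) = a² - 1 = -1 + a²)
(41*A(d(3, 0)))*((((x*3)*1)*z(3))*3) = (41*(-1 + (2*3)²))*((((2*3)*1)*3²)*3) = (41*(-1 + 6²))*(((6*1)*9)*3) = (41*(-1 + 36))*((6*9)*3) = (41*35)*(54*3) = 1435*162 = 232470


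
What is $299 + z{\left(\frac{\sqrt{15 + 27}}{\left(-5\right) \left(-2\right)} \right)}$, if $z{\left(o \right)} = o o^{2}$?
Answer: $299 + \frac{21 \sqrt{42}}{500} \approx 299.27$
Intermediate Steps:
$z{\left(o \right)} = o^{3}$
$299 + z{\left(\frac{\sqrt{15 + 27}}{\left(-5\right) \left(-2\right)} \right)} = 299 + \left(\frac{\sqrt{15 + 27}}{\left(-5\right) \left(-2\right)}\right)^{3} = 299 + \left(\frac{\sqrt{42}}{10}\right)^{3} = 299 + \frac{21 \sqrt{42}}{500}$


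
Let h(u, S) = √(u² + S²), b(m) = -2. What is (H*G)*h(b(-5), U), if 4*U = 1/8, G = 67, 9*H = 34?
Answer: 1139*√4097/144 ≈ 506.28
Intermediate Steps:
H = 34/9 (H = (⅑)*34 = 34/9 ≈ 3.7778)
U = 1/32 (U = (¼)/8 = (¼)*(⅛) = 1/32 ≈ 0.031250)
h(u, S) = √(S² + u²)
(H*G)*h(b(-5), U) = ((34/9)*67)*√((1/32)² + (-2)²) = 2278*√(1/1024 + 4)/9 = 2278*√(4097/1024)/9 = 2278*(√4097/32)/9 = 1139*√4097/144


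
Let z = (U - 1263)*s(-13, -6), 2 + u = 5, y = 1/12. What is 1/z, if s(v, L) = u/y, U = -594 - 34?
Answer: -1/68076 ≈ -1.4689e-5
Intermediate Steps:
y = 1/12 ≈ 0.083333
u = 3 (u = -2 + 5 = 3)
U = -628
s(v, L) = 36 (s(v, L) = 3/(1/12) = 3*12 = 36)
z = -68076 (z = (-628 - 1263)*36 = -1891*36 = -68076)
1/z = 1/(-68076) = -1/68076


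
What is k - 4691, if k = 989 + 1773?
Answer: -1929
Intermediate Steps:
k = 2762
k - 4691 = 2762 - 4691 = -1929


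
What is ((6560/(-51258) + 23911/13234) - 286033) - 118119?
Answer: -137077356212773/339174186 ≈ -4.0415e+5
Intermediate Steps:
((6560/(-51258) + 23911/13234) - 286033) - 118119 = ((6560*(-1/51258) + 23911*(1/13234)) - 286033) - 118119 = ((-3280/25629 + 23911/13234) - 286033) - 118119 = (569407499/339174186 - 286033) - 118119 = -97014440536639/339174186 - 118119 = -137077356212773/339174186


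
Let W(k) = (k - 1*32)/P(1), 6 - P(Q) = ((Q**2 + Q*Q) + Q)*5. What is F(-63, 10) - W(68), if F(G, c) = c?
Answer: 14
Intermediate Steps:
P(Q) = 6 - 10*Q**2 - 5*Q (P(Q) = 6 - ((Q**2 + Q*Q) + Q)*5 = 6 - ((Q**2 + Q**2) + Q)*5 = 6 - (2*Q**2 + Q)*5 = 6 - (Q + 2*Q**2)*5 = 6 - (5*Q + 10*Q**2) = 6 + (-10*Q**2 - 5*Q) = 6 - 10*Q**2 - 5*Q)
W(k) = 32/9 - k/9 (W(k) = (k - 1*32)/(6 - 10*1**2 - 5*1) = (k - 32)/(6 - 10*1 - 5) = (-32 + k)/(6 - 10 - 5) = (-32 + k)/(-9) = (-32 + k)*(-1/9) = 32/9 - k/9)
F(-63, 10) - W(68) = 10 - (32/9 - 1/9*68) = 10 - (32/9 - 68/9) = 10 - 1*(-4) = 10 + 4 = 14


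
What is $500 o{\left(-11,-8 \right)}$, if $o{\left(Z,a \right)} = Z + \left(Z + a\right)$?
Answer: $-15000$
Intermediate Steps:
$o{\left(Z,a \right)} = a + 2 Z$
$500 o{\left(-11,-8 \right)} = 500 \left(-8 + 2 \left(-11\right)\right) = 500 \left(-8 - 22\right) = 500 \left(-30\right) = -15000$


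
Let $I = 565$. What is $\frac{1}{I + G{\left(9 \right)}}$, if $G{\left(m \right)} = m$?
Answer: $\frac{1}{574} \approx 0.0017422$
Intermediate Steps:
$\frac{1}{I + G{\left(9 \right)}} = \frac{1}{565 + 9} = \frac{1}{574}$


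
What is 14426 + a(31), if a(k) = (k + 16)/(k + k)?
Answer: 894459/62 ≈ 14427.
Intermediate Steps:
a(k) = (16 + k)/(2*k) (a(k) = (16 + k)/((2*k)) = (16 + k)*(1/(2*k)) = (16 + k)/(2*k))
14426 + a(31) = 14426 + (½)*(16 + 31)/31 = 14426 + (½)*(1/31)*47 = 14426 + 47/62 = 894459/62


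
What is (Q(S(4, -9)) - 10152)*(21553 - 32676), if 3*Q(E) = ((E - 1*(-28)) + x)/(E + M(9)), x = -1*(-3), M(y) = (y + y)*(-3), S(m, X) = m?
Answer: 3387698741/30 ≈ 1.1292e+8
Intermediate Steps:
M(y) = -6*y (M(y) = (2*y)*(-3) = -6*y)
x = 3
Q(E) = (31 + E)/(3*(-54 + E)) (Q(E) = (((E - 1*(-28)) + 3)/(E - 6*9))/3 = (((E + 28) + 3)/(E - 54))/3 = (((28 + E) + 3)/(-54 + E))/3 = ((31 + E)/(-54 + E))/3 = (31 + E)/(3*(-54 + E)))
(Q(S(4, -9)) - 10152)*(21553 - 32676) = ((31 + 4)/(3*(-54 + 4)) - 10152)*(21553 - 32676) = ((1/3)*35/(-50) - 10152)*(-11123) = ((1/3)*(-1/50)*35 - 10152)*(-11123) = (-7/30 - 10152)*(-11123) = -304567/30*(-11123) = 3387698741/30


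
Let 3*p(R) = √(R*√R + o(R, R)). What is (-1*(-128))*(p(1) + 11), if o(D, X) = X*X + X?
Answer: 1408 + 128*√3/3 ≈ 1481.9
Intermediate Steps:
o(D, X) = X + X² (o(D, X) = X² + X = X + X²)
p(R) = √(R^(3/2) + R*(1 + R))/3 (p(R) = √(R*√R + R*(1 + R))/3 = √(R^(3/2) + R*(1 + R))/3)
(-1*(-128))*(p(1) + 11) = (-1*(-128))*(√(1^(3/2) + 1*(1 + 1))/3 + 11) = 128*(√(1 + 1*2)/3 + 11) = 128*(√(1 + 2)/3 + 11) = 128*(√3/3 + 11) = 128*(11 + √3/3) = 1408 + 128*√3/3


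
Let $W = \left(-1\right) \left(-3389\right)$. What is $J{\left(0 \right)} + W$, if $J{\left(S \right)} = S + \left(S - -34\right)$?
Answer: $3423$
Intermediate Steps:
$J{\left(S \right)} = 34 + 2 S$ ($J{\left(S \right)} = S + \left(S + 34\right) = S + \left(34 + S\right) = 34 + 2 S$)
$W = 3389$
$J{\left(0 \right)} + W = \left(34 + 2 \cdot 0\right) + 3389 = \left(34 + 0\right) + 3389 = 34 + 3389 = 3423$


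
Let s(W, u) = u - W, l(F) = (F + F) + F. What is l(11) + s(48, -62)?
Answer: -77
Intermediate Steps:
l(F) = 3*F (l(F) = 2*F + F = 3*F)
l(11) + s(48, -62) = 3*11 + (-62 - 1*48) = 33 + (-62 - 48) = 33 - 110 = -77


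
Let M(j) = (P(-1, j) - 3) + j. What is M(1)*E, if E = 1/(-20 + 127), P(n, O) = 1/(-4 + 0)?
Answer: -9/428 ≈ -0.021028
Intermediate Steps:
P(n, O) = -1/4 (P(n, O) = 1/(-4) = -1/4)
M(j) = -13/4 + j (M(j) = (-1/4 - 3) + j = -13/4 + j)
E = 1/107 ≈ 0.0093458
M(1)*E = (-13/4 + 1)*(1/107) = -9/4*1/107 = -9/428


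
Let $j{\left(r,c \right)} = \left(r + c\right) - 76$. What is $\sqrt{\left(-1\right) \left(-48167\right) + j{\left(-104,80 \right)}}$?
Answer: $\sqrt{48067} \approx 219.24$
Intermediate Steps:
$j{\left(r,c \right)} = -76 + c + r$ ($j{\left(r,c \right)} = \left(c + r\right) - 76 = -76 + c + r$)
$\sqrt{\left(-1\right) \left(-48167\right) + j{\left(-104,80 \right)}} = \sqrt{\left(-1\right) \left(-48167\right) - 100} = \sqrt{48167 - 100} = \sqrt{48067}$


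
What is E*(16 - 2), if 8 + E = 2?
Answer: -84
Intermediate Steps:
E = -6 (E = -8 + 2 = -6)
E*(16 - 2) = -6*(16 - 2) = -6*14 = -84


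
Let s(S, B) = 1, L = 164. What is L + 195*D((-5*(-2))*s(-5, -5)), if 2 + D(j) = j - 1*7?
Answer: 359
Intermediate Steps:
D(j) = -9 + j (D(j) = -2 + (j - 1*7) = -2 + (j - 7) = -2 + (-7 + j) = -9 + j)
L + 195*D((-5*(-2))*s(-5, -5)) = 164 + 195*(-9 - 5*(-2)*1) = 164 + 195*(-9 + 10*1) = 164 + 195*(-9 + 10) = 164 + 195*1 = 164 + 195 = 359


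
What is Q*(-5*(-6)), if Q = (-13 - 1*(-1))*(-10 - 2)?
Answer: 4320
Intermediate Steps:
Q = 144 (Q = (-13 + 1)*(-12) = -12*(-12) = 144)
Q*(-5*(-6)) = 144*(-5*(-6)) = 144*30 = 4320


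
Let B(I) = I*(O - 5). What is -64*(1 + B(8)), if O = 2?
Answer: 1472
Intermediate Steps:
B(I) = -3*I (B(I) = I*(2 - 5) = I*(-3) = -3*I)
-64*(1 + B(8)) = -64*(1 - 3*8) = -64*(1 - 24) = -64*(-23) = 1472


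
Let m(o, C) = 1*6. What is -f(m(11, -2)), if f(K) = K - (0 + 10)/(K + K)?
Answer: -31/6 ≈ -5.1667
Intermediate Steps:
m(o, C) = 6
f(K) = K - 5/K (f(K) = K - 10/(2*K) = K - 10*1/(2*K) = K - 5/K)
-f(m(11, -2)) = -(6 - 5/6) = -(6 - 5*⅙) = -(6 - ⅚) = -1*31/6 = -31/6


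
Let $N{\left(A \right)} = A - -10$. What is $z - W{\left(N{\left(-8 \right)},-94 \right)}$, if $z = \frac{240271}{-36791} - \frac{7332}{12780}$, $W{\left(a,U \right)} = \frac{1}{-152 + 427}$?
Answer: $- \frac{15318071863}{2155032825} \approx -7.108$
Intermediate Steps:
$N{\left(A \right)} = 10 + A$ ($N{\left(A \right)} = A + 10 = 10 + A$)
$W{\left(a,U \right)} = \frac{1}{275}$
$z = - \frac{278367916}{39182415}$ ($z = 240271 \left(- \frac{1}{36791}\right) - \frac{611}{1065} = - \frac{240271}{36791} - \frac{611}{1065} = - \frac{278367916}{39182415} \approx -7.1044$)
$z - W{\left(N{\left(-8 \right)},-94 \right)} = - \frac{278367916}{39182415} - \frac{1}{275} = - \frac{15318071863}{2155032825}$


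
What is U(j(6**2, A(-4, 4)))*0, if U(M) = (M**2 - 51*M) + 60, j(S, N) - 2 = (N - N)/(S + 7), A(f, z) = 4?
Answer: 0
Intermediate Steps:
j(S, N) = 2 (j(S, N) = 2 + (N - N)/(S + 7) = 2 + 0/(7 + S) = 2 + 0 = 2)
U(M) = 60 + M**2 - 51*M
U(j(6**2, A(-4, 4)))*0 = (60 + 2**2 - 51*2)*0 = (60 + 4 - 102)*0 = -38*0 = 0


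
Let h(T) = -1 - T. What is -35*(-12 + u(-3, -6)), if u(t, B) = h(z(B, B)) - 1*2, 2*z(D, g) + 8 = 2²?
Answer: 455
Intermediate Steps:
z(D, g) = -2 (z(D, g) = -4 + (½)*2² = -4 + (½)*4 = -4 + 2 = -2)
u(t, B) = -1 (u(t, B) = (-1 - 1*(-2)) - 1*2 = (-1 + 2) - 2 = 1 - 2 = -1)
-35*(-12 + u(-3, -6)) = -35*(-12 - 1) = -35*(-13) = 455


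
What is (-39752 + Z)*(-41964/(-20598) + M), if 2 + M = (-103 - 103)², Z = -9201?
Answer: -7131615786948/3433 ≈ -2.0774e+9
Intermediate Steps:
M = 42434 (M = -2 + (-103 - 103)² = -2 + (-206)² = -2 + 42436 = 42434)
(-39752 + Z)*(-41964/(-20598) + M) = (-39752 - 9201)*(-41964/(-20598) + 42434) = -48953*(-41964*(-1/20598) + 42434) = -48953*(6994/3433 + 42434) = -48953*145682916/3433 = -7131615786948/3433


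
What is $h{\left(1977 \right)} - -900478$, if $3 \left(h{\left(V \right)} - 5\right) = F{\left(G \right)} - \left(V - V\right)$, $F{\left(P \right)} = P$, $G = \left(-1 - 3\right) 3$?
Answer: $900479$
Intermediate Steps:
$G = -12$ ($G = \left(-4\right) 3 = -12$)
$h{\left(V \right)} = 1$ ($h{\left(V \right)} = 5 + \frac{-12 - \left(V - V\right)}{3} = 5 + \frac{-12 - 0}{3} = 5 + \frac{-12 + 0}{3} = 5 + \frac{1}{3} \left(-12\right) = 5 - 4 = 1$)
$h{\left(1977 \right)} - -900478 = 1 - -900478 = 1 + 900478 = 900479$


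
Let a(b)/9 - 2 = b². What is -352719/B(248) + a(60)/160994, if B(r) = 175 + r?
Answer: -3153996104/3783359 ≈ -833.65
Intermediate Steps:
a(b) = 18 + 9*b²
-352719/B(248) + a(60)/160994 = -352719/(175 + 248) + (18 + 9*60²)/160994 = -352719/423 + (18 + 9*3600)*(1/160994) = -352719*1/423 + (18 + 32400)*(1/160994) = -39191/47 + 32418*(1/160994) = -39191/47 + 16209/80497 = -3153996104/3783359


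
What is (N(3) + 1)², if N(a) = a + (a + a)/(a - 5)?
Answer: 1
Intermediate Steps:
N(a) = a + 2*a/(-5 + a) (N(a) = a + (2*a)/(-5 + a) = a + 2*a/(-5 + a))
(N(3) + 1)² = (3*(-3 + 3)/(-5 + 3) + 1)² = (3*0/(-2) + 1)² = (3*(-½)*0 + 1)² = (0 + 1)² = 1² = 1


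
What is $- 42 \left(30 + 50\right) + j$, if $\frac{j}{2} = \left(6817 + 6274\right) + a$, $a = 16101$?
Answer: $55024$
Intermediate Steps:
$j = 58384$ ($j = 2 \left(\left(6817 + 6274\right) + 16101\right) = 2 \left(13091 + 16101\right) = 2 \cdot 29192 = 58384$)
$- 42 \left(30 + 50\right) + j = - 42 \left(30 + 50\right) + 58384 = \left(-42\right) 80 + 58384 = -3360 + 58384 = 55024$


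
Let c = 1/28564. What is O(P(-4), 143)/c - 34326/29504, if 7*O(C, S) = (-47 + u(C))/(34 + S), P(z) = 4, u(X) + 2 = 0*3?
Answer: -2952670747/2611104 ≈ -1130.8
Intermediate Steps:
u(X) = -2 (u(X) = -2 + 0*3 = -2 + 0 = -2)
c = 1/28564 ≈ 3.5009e-5
O(C, S) = -7/(34 + S) (O(C, S) = ((-47 - 2)/(34 + S))/7 = (-49/(34 + S))/7 = -7/(34 + S))
O(P(-4), 143)/c - 34326/29504 = (-7/(34 + 143))/(1/28564) - 34326/29504 = -7/177*28564 - 34326*1/29504 = -7*1/177*28564 - 17163/14752 = -7/177*28564 - 17163/14752 = -199948/177 - 17163/14752 = -2952670747/2611104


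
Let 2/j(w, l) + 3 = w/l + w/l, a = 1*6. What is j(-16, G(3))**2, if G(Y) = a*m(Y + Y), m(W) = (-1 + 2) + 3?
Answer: 36/169 ≈ 0.21302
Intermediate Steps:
m(W) = 4 (m(W) = 1 + 3 = 4)
a = 6
G(Y) = 24 (G(Y) = 6*4 = 24)
j(w, l) = 2/(-3 + 2*w/l) (j(w, l) = 2/(-3 + (w/l + w/l)) = 2/(-3 + 2*w/l))
j(-16, G(3))**2 = (2*24/(-3*24 + 2*(-16)))**2 = (2*24/(-72 - 32))**2 = (2*24/(-104))**2 = (2*24*(-1/104))**2 = (-6/13)**2 = 36/169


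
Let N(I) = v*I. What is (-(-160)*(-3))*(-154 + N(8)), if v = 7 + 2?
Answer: 39360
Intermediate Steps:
v = 9
N(I) = 9*I
(-(-160)*(-3))*(-154 + N(8)) = (-(-160)*(-3))*(-154 + 9*8) = (-32*15)*(-154 + 72) = -480*(-82) = 39360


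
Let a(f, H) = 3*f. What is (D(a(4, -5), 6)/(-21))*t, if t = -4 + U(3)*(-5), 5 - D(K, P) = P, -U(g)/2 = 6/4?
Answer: 11/21 ≈ 0.52381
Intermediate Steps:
U(g) = -3 (U(g) = -12/4 = -2*3/2 = -3)
D(K, P) = 5 - P
t = 11 (t = -4 - 3*(-5) = -4 + 15 = 11)
(D(a(4, -5), 6)/(-21))*t = ((5 - 1*6)/(-21))*11 = ((5 - 6)*(-1/21))*11 = -1*(-1/21)*11 = (1/21)*11 = 11/21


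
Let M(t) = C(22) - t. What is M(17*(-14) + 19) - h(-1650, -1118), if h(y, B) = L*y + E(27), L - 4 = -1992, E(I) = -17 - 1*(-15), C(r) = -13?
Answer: -3279992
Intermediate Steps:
E(I) = -2 (E(I) = -17 + 15 = -2)
L = -1988 (L = 4 - 1992 = -1988)
M(t) = -13 - t
h(y, B) = -2 - 1988*y (h(y, B) = -1988*y - 2 = -2 - 1988*y)
M(17*(-14) + 19) - h(-1650, -1118) = (-13 - (17*(-14) + 19)) - (-2 - 1988*(-1650)) = (-13 - (-238 + 19)) - (-2 + 3280200) = (-13 - 1*(-219)) - 1*3280198 = (-13 + 219) - 3280198 = 206 - 3280198 = -3279992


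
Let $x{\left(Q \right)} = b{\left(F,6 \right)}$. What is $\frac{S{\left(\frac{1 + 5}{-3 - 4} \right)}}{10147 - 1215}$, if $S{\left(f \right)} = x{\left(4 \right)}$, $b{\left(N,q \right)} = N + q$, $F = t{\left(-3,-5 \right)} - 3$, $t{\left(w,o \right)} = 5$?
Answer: $\frac{2}{2233} \approx 0.00089566$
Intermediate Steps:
$F = 2$ ($F = 5 - 3 = 2$)
$x{\left(Q \right)} = 8$ ($x{\left(Q \right)} = 2 + 6 = 8$)
$S{\left(f \right)} = 8$
$\frac{S{\left(\frac{1 + 5}{-3 - 4} \right)}}{10147 - 1215} = \frac{8}{10147 - 1215} = \frac{8}{8932} = 8 \cdot \frac{1}{8932} = \frac{2}{2233}$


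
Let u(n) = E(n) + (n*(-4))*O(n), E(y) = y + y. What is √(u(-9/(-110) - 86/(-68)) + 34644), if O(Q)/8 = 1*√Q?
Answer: √(30289005230 - 40288*√1177165)/935 ≈ 186.00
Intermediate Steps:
E(y) = 2*y
O(Q) = 8*√Q (O(Q) = 8*(1*√Q) = 8*√Q)
u(n) = -32*n^(3/2) + 2*n (u(n) = 2*n + (n*(-4))*(8*√n) = 2*n + (-4*n)*(8*√n) = 2*n - 32*n^(3/2) = -32*n^(3/2) + 2*n)
√(u(-9/(-110) - 86/(-68)) + 34644) = √((-32*(-9/(-110) - 86/(-68))^(3/2) + 2*(-9/(-110) - 86/(-68))) + 34644) = √((-32*(-9*(-1/110) - 86*(-1/68))^(3/2) + 2*(-9*(-1/110) - 86*(-1/68))) + 34644) = √((-32*(9/110 + 43/34)^(3/2) + 2*(9/110 + 43/34)) + 34644) = √((-40288*√1177165/874225 + 2*(1259/935)) + 34644) = √((-40288*√1177165/874225 + 2518/935) + 34644) = √((2518/935 - 40288*√1177165/874225) + 34644) = √(32394658/935 - 40288*√1177165/874225)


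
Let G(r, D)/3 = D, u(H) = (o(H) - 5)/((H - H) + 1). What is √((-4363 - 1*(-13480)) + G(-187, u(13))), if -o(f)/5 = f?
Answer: √8907 ≈ 94.377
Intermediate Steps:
o(f) = -5*f
u(H) = -5 - 5*H (u(H) = (-5*H - 5)/((H - H) + 1) = (-5 - 5*H)/(0 + 1) = (-5 - 5*H)/1 = (-5 - 5*H)*1 = -5 - 5*H)
G(r, D) = 3*D
√((-4363 - 1*(-13480)) + G(-187, u(13))) = √((-4363 - 1*(-13480)) + 3*(-5 - 5*13)) = √((-4363 + 13480) + 3*(-5 - 65)) = √(9117 + 3*(-70)) = √(9117 - 210) = √8907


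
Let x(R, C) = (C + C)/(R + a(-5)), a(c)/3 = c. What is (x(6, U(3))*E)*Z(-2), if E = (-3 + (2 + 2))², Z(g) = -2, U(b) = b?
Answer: 4/3 ≈ 1.3333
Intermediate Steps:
E = 1 (E = (-3 + 4)² = 1² = 1)
a(c) = 3*c
x(R, C) = 2*C/(-15 + R) (x(R, C) = (C + C)/(R + 3*(-5)) = (2*C)/(R - 15) = (2*C)/(-15 + R) = 2*C/(-15 + R))
(x(6, U(3))*E)*Z(-2) = ((2*3/(-15 + 6))*1)*(-2) = ((2*3/(-9))*1)*(-2) = ((2*3*(-⅑))*1)*(-2) = -⅔*1*(-2) = -⅔*(-2) = 4/3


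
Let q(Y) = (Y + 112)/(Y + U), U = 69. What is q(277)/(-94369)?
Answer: -389/32651674 ≈ -1.1914e-5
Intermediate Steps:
q(Y) = (112 + Y)/(69 + Y) (q(Y) = (Y + 112)/(Y + 69) = (112 + Y)/(69 + Y))
q(277)/(-94369) = ((112 + 277)/(69 + 277))/(-94369) = (389/346)*(-1/94369) = -389/32651674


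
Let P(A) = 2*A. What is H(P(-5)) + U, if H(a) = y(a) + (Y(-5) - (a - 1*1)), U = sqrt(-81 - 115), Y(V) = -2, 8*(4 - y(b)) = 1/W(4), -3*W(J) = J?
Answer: 419/32 + 14*I ≈ 13.094 + 14.0*I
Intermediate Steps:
W(J) = -J/3
y(b) = 131/32 (y(b) = 4 - 1/(8*((-1/3*4))) = 4 - 1/(8*(-4/3)) = 4 - 1/8*(-3/4) = 4 + 3/32 = 131/32)
U = 14*I (U = sqrt(-196) = 14*I ≈ 14.0*I)
H(a) = 99/32 - a (H(a) = 131/32 + (-2 - (a - 1*1)) = 131/32 + (-2 - (a - 1)) = 131/32 + (-2 - (-1 + a)) = 131/32 + (-2 + (1 - a)) = 131/32 + (-1 - a) = 99/32 - a)
H(P(-5)) + U = (99/32 - 2*(-5)) + 14*I = (99/32 - 1*(-10)) + 14*I = (99/32 + 10) + 14*I = 419/32 + 14*I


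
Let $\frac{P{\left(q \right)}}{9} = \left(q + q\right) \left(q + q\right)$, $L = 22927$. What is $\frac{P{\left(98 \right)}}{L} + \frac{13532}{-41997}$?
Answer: $\frac{14209962604}{962865219} \approx 14.758$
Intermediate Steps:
$P{\left(q \right)} = 36 q^{2}$ ($P{\left(q \right)} = 9 \left(q + q\right) \left(q + q\right) = 9 \cdot 2 q 2 q = 9 \cdot 4 q^{2} = 36 q^{2}$)
$\frac{P{\left(98 \right)}}{L} + \frac{13532}{-41997} = \frac{36 \cdot 98^{2}}{22927} + \frac{13532}{-41997} = 36 \cdot 9604 \cdot \frac{1}{22927} + 13532 \left(- \frac{1}{41997}\right) = 345744 \cdot \frac{1}{22927} - \frac{13532}{41997} = \frac{345744}{22927} - \frac{13532}{41997} = \frac{14209962604}{962865219}$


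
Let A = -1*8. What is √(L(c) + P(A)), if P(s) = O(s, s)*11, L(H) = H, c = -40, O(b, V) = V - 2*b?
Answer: 4*√3 ≈ 6.9282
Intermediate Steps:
A = -8
P(s) = -11*s (P(s) = (s - 2*s)*11 = -s*11 = -11*s)
√(L(c) + P(A)) = √(-40 - 11*(-8)) = √(-40 + 88) = √48 = 4*√3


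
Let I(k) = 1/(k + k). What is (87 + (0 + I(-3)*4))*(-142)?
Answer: -36778/3 ≈ -12259.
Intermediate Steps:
I(k) = 1/(2*k)
(87 + (0 + I(-3)*4))*(-142) = (87 + (0 + ((1/2)/(-3))*4))*(-142) = (87 + (0 + ((1/2)*(-1/3))*4))*(-142) = (87 + (0 - 1/6*4))*(-142) = (87 + (0 - 2/3))*(-142) = (87 - 2/3)*(-142) = (259/3)*(-142) = -36778/3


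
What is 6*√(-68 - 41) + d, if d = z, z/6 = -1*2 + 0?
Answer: -12 + 6*I*√109 ≈ -12.0 + 62.642*I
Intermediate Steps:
z = -12 (z = 6*(-1*2 + 0) = 6*(-2 + 0) = 6*(-2) = -12)
d = -12
6*√(-68 - 41) + d = 6*√(-68 - 41) - 12 = 6*√(-109) - 12 = 6*(I*√109) - 12 = 6*I*√109 - 12 = -12 + 6*I*√109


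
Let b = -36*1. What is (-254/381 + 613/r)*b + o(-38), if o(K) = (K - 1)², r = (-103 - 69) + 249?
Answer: 96897/77 ≈ 1258.4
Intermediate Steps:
r = 77 (r = -172 + 249 = 77)
b = -36
o(K) = (-1 + K)²
(-254/381 + 613/r)*b + o(-38) = (-254/381 + 613/77)*(-36) + (-1 - 38)² = (-254*1/381 + 613*(1/77))*(-36) + (-39)² = (-⅔ + 613/77)*(-36) + 1521 = (1685/231)*(-36) + 1521 = -20220/77 + 1521 = 96897/77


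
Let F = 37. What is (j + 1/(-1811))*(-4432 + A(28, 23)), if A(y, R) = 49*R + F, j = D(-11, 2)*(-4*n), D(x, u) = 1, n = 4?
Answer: 94696836/1811 ≈ 52290.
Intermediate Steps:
j = -16 (j = 1*(-4*4) = 1*(-16) = -16)
A(y, R) = 37 + 49*R (A(y, R) = 49*R + 37 = 37 + 49*R)
(j + 1/(-1811))*(-4432 + A(28, 23)) = (-16 + 1/(-1811))*(-4432 + (37 + 49*23)) = (-16 - 1/1811)*(-4432 + (37 + 1127)) = -28977*(-4432 + 1164)/1811 = -28977/1811*(-3268) = 94696836/1811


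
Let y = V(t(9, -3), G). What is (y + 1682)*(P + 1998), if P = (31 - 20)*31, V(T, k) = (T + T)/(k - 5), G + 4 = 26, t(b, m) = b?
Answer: 66923468/17 ≈ 3.9367e+6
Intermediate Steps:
G = 22 (G = -4 + 26 = 22)
V(T, k) = 2*T/(-5 + k) (V(T, k) = (2*T)/(-5 + k) = 2*T/(-5 + k))
y = 18/17 (y = 2*9/(-5 + 22) = 2*9/17 = 2*9*(1/17) = 18/17 ≈ 1.0588)
P = 341 (P = 11*31 = 341)
(y + 1682)*(P + 1998) = (18/17 + 1682)*(341 + 1998) = (28612/17)*2339 = 66923468/17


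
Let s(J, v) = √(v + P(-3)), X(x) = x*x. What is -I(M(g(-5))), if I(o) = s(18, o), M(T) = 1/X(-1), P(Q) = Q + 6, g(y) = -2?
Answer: -2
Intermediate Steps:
X(x) = x²
P(Q) = 6 + Q
s(J, v) = √(3 + v) (s(J, v) = √(v + (6 - 3)) = √(v + 3) = √(3 + v))
M(T) = 1 (M(T) = 1/((-1)²) = 1/1 = 1)
I(o) = √(3 + o)
-I(M(g(-5))) = -√(3 + 1) = -√4 = -1*2 = -2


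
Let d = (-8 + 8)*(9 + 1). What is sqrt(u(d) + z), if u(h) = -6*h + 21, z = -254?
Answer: I*sqrt(233) ≈ 15.264*I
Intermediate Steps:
d = 0 (d = 0*10 = 0)
u(h) = 21 - 6*h
sqrt(u(d) + z) = sqrt((21 - 6*0) - 254) = sqrt((21 + 0) - 254) = sqrt(21 - 254) = sqrt(-233) = I*sqrt(233)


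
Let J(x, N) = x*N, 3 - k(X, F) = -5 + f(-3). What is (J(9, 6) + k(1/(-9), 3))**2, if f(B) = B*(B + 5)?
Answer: 4624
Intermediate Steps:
f(B) = B*(5 + B)
k(X, F) = 14 (k(X, F) = 3 - (-5 - 3*(5 - 3)) = 3 - (-5 - 3*2) = 3 - (-5 - 6) = 3 - 1*(-11) = 3 + 11 = 14)
J(x, N) = N*x
(J(9, 6) + k(1/(-9), 3))**2 = (6*9 + 14)**2 = (54 + 14)**2 = 68**2 = 4624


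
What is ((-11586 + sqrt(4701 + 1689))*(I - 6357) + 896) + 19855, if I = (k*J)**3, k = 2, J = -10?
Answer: 166360953 - 43071*sqrt(710) ≈ 1.6521e+8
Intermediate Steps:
I = -8000 (I = (2*(-10))**3 = (-20)**3 = -8000)
((-11586 + sqrt(4701 + 1689))*(I - 6357) + 896) + 19855 = ((-11586 + sqrt(4701 + 1689))*(-8000 - 6357) + 896) + 19855 = ((-11586 + sqrt(6390))*(-14357) + 896) + 19855 = ((-11586 + 3*sqrt(710))*(-14357) + 896) + 19855 = ((166340202 - 43071*sqrt(710)) + 896) + 19855 = (166341098 - 43071*sqrt(710)) + 19855 = 166360953 - 43071*sqrt(710)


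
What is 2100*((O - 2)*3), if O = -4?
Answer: -37800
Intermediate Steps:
2100*((O - 2)*3) = 2100*((-4 - 2)*3) = 2100*(-6*3) = 2100*(-18) = -37800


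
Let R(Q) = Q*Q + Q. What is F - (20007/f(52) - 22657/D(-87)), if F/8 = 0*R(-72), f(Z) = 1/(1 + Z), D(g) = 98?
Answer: -103893701/98 ≈ -1.0601e+6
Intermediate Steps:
R(Q) = Q + Q² (R(Q) = Q² + Q = Q + Q²)
F = 0 (F = 8*(0*(-72*(1 - 72))) = 8*(0*(-72*(-71))) = 8*(0*5112) = 8*0 = 0)
F - (20007/f(52) - 22657/D(-87)) = 0 - (20007/(1/(1 + 52)) - 22657/98) = 0 - (20007/(1/53) - 22657*1/98) = 0 - (20007/(1/53) - 22657/98) = 0 - (20007*53 - 22657/98) = 0 - (1060371 - 22657/98) = 0 - 1*103893701/98 = 0 - 103893701/98 = -103893701/98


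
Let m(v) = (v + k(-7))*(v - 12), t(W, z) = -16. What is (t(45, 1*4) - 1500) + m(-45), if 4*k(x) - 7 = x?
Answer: 1049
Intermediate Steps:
k(x) = 7/4 + x/4
m(v) = v*(-12 + v) (m(v) = (v + (7/4 + (¼)*(-7)))*(v - 12) = (v + (7/4 - 7/4))*(-12 + v) = (v + 0)*(-12 + v) = v*(-12 + v))
(t(45, 1*4) - 1500) + m(-45) = (-16 - 1500) - 45*(-12 - 45) = -1516 - 45*(-57) = -1516 + 2565 = 1049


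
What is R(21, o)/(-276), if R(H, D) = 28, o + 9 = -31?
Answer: -7/69 ≈ -0.10145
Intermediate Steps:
o = -40 (o = -9 - 31 = -40)
R(21, o)/(-276) = 28/(-276) = 28*(-1/276) = -7/69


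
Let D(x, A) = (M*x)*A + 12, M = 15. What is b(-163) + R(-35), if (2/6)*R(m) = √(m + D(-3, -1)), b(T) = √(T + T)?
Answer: 3*√22 + I*√326 ≈ 14.071 + 18.055*I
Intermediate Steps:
D(x, A) = 12 + 15*A*x (D(x, A) = (15*x)*A + 12 = 15*A*x + 12 = 12 + 15*A*x)
b(T) = √2*√T (b(T) = √(2*T) = √2*√T)
R(m) = 3*√(57 + m) (R(m) = 3*√(m + (12 + 15*(-1)*(-3))) = 3*√(m + (12 + 45)) = 3*√(m + 57) = 3*√(57 + m))
b(-163) + R(-35) = √2*√(-163) + 3*√(57 - 35) = √2*(I*√163) + 3*√22 = I*√326 + 3*√22 = 3*√22 + I*√326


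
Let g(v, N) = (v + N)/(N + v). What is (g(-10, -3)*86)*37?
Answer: 3182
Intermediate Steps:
g(v, N) = 1 (g(v, N) = (N + v)/(N + v) = 1)
(g(-10, -3)*86)*37 = (1*86)*37 = 86*37 = 3182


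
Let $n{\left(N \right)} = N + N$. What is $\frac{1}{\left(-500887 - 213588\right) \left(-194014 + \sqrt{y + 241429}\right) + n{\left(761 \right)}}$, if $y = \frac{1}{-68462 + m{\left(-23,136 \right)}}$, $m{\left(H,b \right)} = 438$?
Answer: $\frac{9429361319396128}{1307072277609617009555036641} + \frac{1428950 \sqrt{279288964812770}}{1307072277609617009555036641} \approx 7.2324 \cdot 10^{-12}$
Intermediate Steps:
$y = - \frac{1}{68024}$ ($y = \frac{1}{-68462 + 438} = \frac{1}{-68024} = - \frac{1}{68024} \approx -1.4701 \cdot 10^{-5}$)
$n{\left(N \right)} = 2 N$
$\frac{1}{\left(-500887 - 213588\right) \left(-194014 + \sqrt{y + 241429}\right) + n{\left(761 \right)}} = \frac{1}{\left(-500887 - 213588\right) \left(-194014 + \sqrt{- \frac{1}{68024} + 241429}\right) + 2 \cdot 761} = \frac{1}{- 714475 \left(-194014 + \sqrt{\frac{16422966295}{68024}}\right) + 1522} = \frac{1}{- 714475 \left(-194014 + \frac{\sqrt{279288964812770}}{34012}\right) + 1522} = \frac{1}{\left(138618152650 - \frac{714475 \sqrt{279288964812770}}{34012}\right) + 1522} = \frac{1}{138618154172 - \frac{714475 \sqrt{279288964812770}}{34012}}$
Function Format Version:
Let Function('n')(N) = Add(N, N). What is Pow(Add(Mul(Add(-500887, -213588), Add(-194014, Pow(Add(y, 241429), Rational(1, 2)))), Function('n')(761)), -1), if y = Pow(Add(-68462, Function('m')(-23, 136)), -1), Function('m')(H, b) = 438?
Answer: Add(Rational(9429361319396128, 1307072277609617009555036641), Mul(Rational(1428950, 1307072277609617009555036641), Pow(279288964812770, Rational(1, 2)))) ≈ 7.2324e-12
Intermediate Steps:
y = Rational(-1, 68024) (y = Pow(Add(-68462, 438), -1) = Pow(-68024, -1) = Rational(-1, 68024) ≈ -1.4701e-5)
Function('n')(N) = Mul(2, N)
Pow(Add(Mul(Add(-500887, -213588), Add(-194014, Pow(Add(y, 241429), Rational(1, 2)))), Function('n')(761)), -1) = Pow(Add(Mul(Add(-500887, -213588), Add(-194014, Pow(Add(Rational(-1, 68024), 241429), Rational(1, 2)))), Mul(2, 761)), -1) = Pow(Add(Mul(-714475, Add(-194014, Pow(Rational(16422966295, 68024), Rational(1, 2)))), 1522), -1) = Pow(Add(Mul(-714475, Add(-194014, Mul(Rational(1, 34012), Pow(279288964812770, Rational(1, 2))))), 1522), -1) = Pow(Add(Add(138618152650, Mul(Rational(-714475, 34012), Pow(279288964812770, Rational(1, 2)))), 1522), -1) = Pow(Add(138618154172, Mul(Rational(-714475, 34012), Pow(279288964812770, Rational(1, 2)))), -1)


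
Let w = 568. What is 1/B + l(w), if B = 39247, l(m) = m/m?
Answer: 39248/39247 ≈ 1.0000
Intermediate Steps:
l(m) = 1
1/B + l(w) = 1/39247 + 1 = 39248/39247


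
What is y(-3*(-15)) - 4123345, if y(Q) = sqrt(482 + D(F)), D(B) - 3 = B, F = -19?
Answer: -4123345 + sqrt(466) ≈ -4.1233e+6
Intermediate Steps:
D(B) = 3 + B
y(Q) = sqrt(466) (y(Q) = sqrt(482 + (3 - 19)) = sqrt(482 - 16) = sqrt(466))
y(-3*(-15)) - 4123345 = sqrt(466) - 4123345 = -4123345 + sqrt(466)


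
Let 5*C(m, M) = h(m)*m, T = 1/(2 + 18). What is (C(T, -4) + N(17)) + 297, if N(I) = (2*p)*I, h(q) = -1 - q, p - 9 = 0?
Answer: 1205979/2000 ≈ 602.99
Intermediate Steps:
p = 9 (p = 9 + 0 = 9)
T = 1/20 ≈ 0.050000
C(m, M) = m*(-1 - m)/5 (C(m, M) = ((-1 - m)*m)/5 = (m*(-1 - m))/5 = m*(-1 - m)/5)
N(I) = 18*I (N(I) = (2*9)*I = 18*I)
(C(T, -4) + N(17)) + 297 = (-1/5*1/20*(1 + 1/20) + 18*17) + 297 = (-1/5*1/20*21/20 + 306) + 297 = (-21/2000 + 306) + 297 = 611979/2000 + 297 = 1205979/2000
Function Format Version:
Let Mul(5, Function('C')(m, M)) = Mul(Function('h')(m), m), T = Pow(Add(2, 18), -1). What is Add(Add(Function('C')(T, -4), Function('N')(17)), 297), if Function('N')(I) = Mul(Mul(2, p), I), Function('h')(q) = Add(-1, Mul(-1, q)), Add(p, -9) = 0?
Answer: Rational(1205979, 2000) ≈ 602.99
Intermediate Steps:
p = 9 (p = Add(9, 0) = 9)
T = Rational(1, 20) (T = Pow(20, -1) = Rational(1, 20) ≈ 0.050000)
Function('C')(m, M) = Mul(Rational(1, 5), m, Add(-1, Mul(-1, m))) (Function('C')(m, M) = Mul(Rational(1, 5), Mul(Add(-1, Mul(-1, m)), m)) = Mul(Rational(1, 5), Mul(m, Add(-1, Mul(-1, m)))) = Mul(Rational(1, 5), m, Add(-1, Mul(-1, m))))
Function('N')(I) = Mul(18, I) (Function('N')(I) = Mul(Mul(2, 9), I) = Mul(18, I))
Add(Add(Function('C')(T, -4), Function('N')(17)), 297) = Add(Add(Mul(Rational(-1, 5), Rational(1, 20), Add(1, Rational(1, 20))), Mul(18, 17)), 297) = Add(Add(Mul(Rational(-1, 5), Rational(1, 20), Rational(21, 20)), 306), 297) = Add(Add(Rational(-21, 2000), 306), 297) = Add(Rational(611979, 2000), 297) = Rational(1205979, 2000)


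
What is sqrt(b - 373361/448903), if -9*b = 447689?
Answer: 2*I*sqrt(22554266582282162)/1346709 ≈ 223.03*I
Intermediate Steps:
b = -447689/9 (b = -1/9*447689 = -447689/9 ≈ -49743.)
sqrt(b - 373361/448903) = sqrt(-447689/9 - 373361/448903) = sqrt(-200972295416/4040127) = 2*I*sqrt(22554266582282162)/1346709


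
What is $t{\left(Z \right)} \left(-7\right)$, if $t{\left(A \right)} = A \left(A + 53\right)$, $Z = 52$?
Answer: $-38220$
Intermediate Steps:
$t{\left(A \right)} = A \left(53 + A\right)$
$t{\left(Z \right)} \left(-7\right) = 52 \left(53 + 52\right) \left(-7\right) = 52 \cdot 105 \left(-7\right) = 5460 \left(-7\right) = -38220$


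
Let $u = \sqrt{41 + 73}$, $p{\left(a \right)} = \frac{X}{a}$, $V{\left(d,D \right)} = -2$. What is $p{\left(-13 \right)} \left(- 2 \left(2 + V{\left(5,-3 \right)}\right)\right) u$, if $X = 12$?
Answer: $0$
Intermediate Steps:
$p{\left(a \right)} = \frac{12}{a}$
$u = \sqrt{114} \approx 10.677$
$p{\left(-13 \right)} \left(- 2 \left(2 + V{\left(5,-3 \right)}\right)\right) u = \frac{12}{-13} \left(- 2 \left(2 - 2\right)\right) \sqrt{114} = 12 \left(- \frac{1}{13}\right) \left(\left(-2\right) 0\right) \sqrt{114} = \left(- \frac{12}{13}\right) 0 \sqrt{114} = 0 \sqrt{114} = 0$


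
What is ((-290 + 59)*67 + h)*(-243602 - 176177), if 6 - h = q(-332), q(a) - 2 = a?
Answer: 6355873839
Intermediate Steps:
q(a) = 2 + a
h = 336 (h = 6 - (2 - 332) = 6 - 1*(-330) = 6 + 330 = 336)
((-290 + 59)*67 + h)*(-243602 - 176177) = ((-290 + 59)*67 + 336)*(-243602 - 176177) = (-231*67 + 336)*(-419779) = (-15477 + 336)*(-419779) = -15141*(-419779) = 6355873839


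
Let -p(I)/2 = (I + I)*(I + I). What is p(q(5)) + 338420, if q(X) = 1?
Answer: 338412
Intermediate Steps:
p(I) = -8*I**2 (p(I) = -2*(I + I)*(I + I) = -2*2*I*2*I = -8*I**2)
p(q(5)) + 338420 = -8*1**2 + 338420 = -8*1 + 338420 = -8 + 338420 = 338412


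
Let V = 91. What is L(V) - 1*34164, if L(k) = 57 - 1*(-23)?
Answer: -34084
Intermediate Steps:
L(k) = 80 (L(k) = 57 + 23 = 80)
L(V) - 1*34164 = 80 - 1*34164 = 80 - 34164 = -34084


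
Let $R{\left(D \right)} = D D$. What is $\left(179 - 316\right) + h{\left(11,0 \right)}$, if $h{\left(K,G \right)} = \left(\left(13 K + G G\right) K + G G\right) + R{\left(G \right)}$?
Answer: $1436$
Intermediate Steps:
$R{\left(D \right)} = D^{2}$
$h{\left(K,G \right)} = 2 G^{2} + K \left(G^{2} + 13 K\right)$ ($h{\left(K,G \right)} = \left(\left(13 K + G G\right) K + G G\right) + G^{2} = \left(\left(13 K + G^{2}\right) K + G^{2}\right) + G^{2} = \left(\left(G^{2} + 13 K\right) K + G^{2}\right) + G^{2} = \left(K \left(G^{2} + 13 K\right) + G^{2}\right) + G^{2} = \left(G^{2} + K \left(G^{2} + 13 K\right)\right) + G^{2} = 2 G^{2} + K \left(G^{2} + 13 K\right)$)
$\left(179 - 316\right) + h{\left(11,0 \right)} = \left(179 - 316\right) + \left(2 \cdot 0^{2} + 13 \cdot 11^{2} + 11 \cdot 0^{2}\right) = -137 + \left(2 \cdot 0 + 13 \cdot 121 + 11 \cdot 0\right) = -137 + \left(0 + 1573 + 0\right) = -137 + 1573 = 1436$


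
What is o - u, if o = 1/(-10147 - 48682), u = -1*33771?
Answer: 1986714158/58829 ≈ 33771.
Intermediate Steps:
u = -33771
o = -1/58829 (o = 1/(-58829) = -1/58829 ≈ -1.6998e-5)
o - u = -1/58829 - 1*(-33771) = -1/58829 + 33771 = 1986714158/58829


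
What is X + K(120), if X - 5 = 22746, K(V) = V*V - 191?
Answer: 36960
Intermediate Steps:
K(V) = -191 + V**2 (K(V) = V**2 - 191 = -191 + V**2)
X = 22751 (X = 5 + 22746 = 22751)
X + K(120) = 22751 + (-191 + 120**2) = 22751 + (-191 + 14400) = 22751 + 14209 = 36960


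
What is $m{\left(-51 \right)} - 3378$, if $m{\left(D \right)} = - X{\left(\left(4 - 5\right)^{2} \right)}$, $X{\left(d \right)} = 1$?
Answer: $-3379$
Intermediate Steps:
$m{\left(D \right)} = -1$ ($m{\left(D \right)} = \left(-1\right) 1 = -1$)
$m{\left(-51 \right)} - 3378 = -1 - 3378 = -3379$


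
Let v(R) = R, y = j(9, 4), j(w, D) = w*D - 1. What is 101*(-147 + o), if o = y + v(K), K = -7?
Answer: -12019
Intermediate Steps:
j(w, D) = -1 + D*w (j(w, D) = D*w - 1 = -1 + D*w)
y = 35 (y = -1 + 4*9 = -1 + 36 = 35)
o = 28 (o = 35 - 7 = 28)
101*(-147 + o) = 101*(-147 + 28) = 101*(-119) = -12019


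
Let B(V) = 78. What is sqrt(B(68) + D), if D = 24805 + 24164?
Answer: sqrt(49047) ≈ 221.47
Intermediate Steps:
D = 48969
sqrt(B(68) + D) = sqrt(78 + 48969) = sqrt(49047)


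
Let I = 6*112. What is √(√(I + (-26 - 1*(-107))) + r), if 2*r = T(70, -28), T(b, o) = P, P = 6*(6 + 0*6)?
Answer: √(18 + √753) ≈ 6.7410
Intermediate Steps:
I = 672
P = 36 (P = 6*(6 + 0) = 6*6 = 36)
T(b, o) = 36
r = 18 (r = (½)*36 = 18)
√(√(I + (-26 - 1*(-107))) + r) = √(√(672 + (-26 - 1*(-107))) + 18) = √(√(672 + (-26 + 107)) + 18) = √(√(672 + 81) + 18) = √(√753 + 18) = √(18 + √753)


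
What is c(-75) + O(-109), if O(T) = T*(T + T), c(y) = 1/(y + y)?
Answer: 3564299/150 ≈ 23762.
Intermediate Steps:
c(y) = 1/(2*y)
O(T) = 2*T² (O(T) = T*(2*T) = 2*T²)
c(-75) + O(-109) = (½)/(-75) + 2*(-109)² = (½)*(-1/75) + 2*11881 = -1/150 + 23762 = 3564299/150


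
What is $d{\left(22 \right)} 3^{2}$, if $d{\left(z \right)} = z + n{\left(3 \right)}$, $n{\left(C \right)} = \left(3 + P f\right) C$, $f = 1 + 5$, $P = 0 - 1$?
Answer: $117$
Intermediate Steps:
$P = -1$
$f = 6$
$n{\left(C \right)} = - 3 C$ ($n{\left(C \right)} = \left(3 - 6\right) C = - 3 C$)
$d{\left(z \right)} = -9 + z$ ($d{\left(z \right)} = z - 9 = -9 + z$)
$d{\left(22 \right)} 3^{2} = \left(-9 + 22\right) 3^{2} = 13 \cdot 9 = 117$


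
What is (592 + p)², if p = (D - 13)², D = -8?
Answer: 1067089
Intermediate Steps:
p = 441 (p = (-8 - 13)² = (-21)² = 441)
(592 + p)² = (592 + 441)² = 1033² = 1067089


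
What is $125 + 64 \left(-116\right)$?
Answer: $-7299$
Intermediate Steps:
$125 + 64 \left(-116\right) = 125 - 7424 = -7299$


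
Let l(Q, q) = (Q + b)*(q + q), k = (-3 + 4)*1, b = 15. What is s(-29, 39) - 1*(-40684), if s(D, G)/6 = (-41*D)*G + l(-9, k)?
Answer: 318982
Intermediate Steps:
k = 1 (k = 1*1 = 1)
l(Q, q) = 2*q*(15 + Q) (l(Q, q) = (Q + 15)*(q + q) = (15 + Q)*(2*q) = 2*q*(15 + Q))
s(D, G) = 72 - 246*D*G (s(D, G) = 6*((-41*D)*G + 2*1*(15 - 9)) = 6*(-41*D*G + 2*1*6) = 6*(-41*D*G + 12) = 6*(12 - 41*D*G) = 72 - 246*D*G)
s(-29, 39) - 1*(-40684) = (72 - 246*(-29)*39) - 1*(-40684) = (72 + 278226) + 40684 = 278298 + 40684 = 318982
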